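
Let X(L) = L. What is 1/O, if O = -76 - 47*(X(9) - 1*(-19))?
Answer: -1/1392 ≈ -0.00071839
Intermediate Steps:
O = -1392 (O = -76 - 47*(9 - 1*(-19)) = -76 - 47*(9 + 19) = -76 - 47*28 = -76 - 1316 = -1392)
1/O = 1/(-1392) = -1/1392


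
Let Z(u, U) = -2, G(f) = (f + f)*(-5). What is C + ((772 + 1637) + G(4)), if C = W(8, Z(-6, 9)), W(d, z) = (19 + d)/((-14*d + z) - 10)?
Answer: 293729/124 ≈ 2368.8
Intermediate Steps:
G(f) = -10*f (G(f) = (2*f)*(-5) = -10*f)
W(d, z) = (19 + d)/(-10 + z - 14*d) (W(d, z) = (19 + d)/((z - 14*d) - 10) = (19 + d)/(-10 + z - 14*d))
C = -27/124 (C = (19 + 8)/(-10 - 2 - 14*8) = 27/(-10 - 2 - 112) = 27/(-124) = -1/124*27 = -27/124 ≈ -0.21774)
C + ((772 + 1637) + G(4)) = -27/124 + ((772 + 1637) - 10*4) = -27/124 + (2409 - 40) = -27/124 + 2369 = 293729/124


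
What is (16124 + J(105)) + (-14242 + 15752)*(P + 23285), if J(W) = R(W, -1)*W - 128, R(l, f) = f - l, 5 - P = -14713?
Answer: 57389396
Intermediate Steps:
P = 14718 (P = 5 - 1*(-14713) = 5 + 14713 = 14718)
J(W) = -128 + W*(-1 - W) (J(W) = (-1 - W)*W - 128 = W*(-1 - W) - 128 = -128 + W*(-1 - W))
(16124 + J(105)) + (-14242 + 15752)*(P + 23285) = (16124 + (-128 - 1*105*(1 + 105))) + (-14242 + 15752)*(14718 + 23285) = (16124 + (-128 - 1*105*106)) + 1510*38003 = (16124 + (-128 - 11130)) + 57384530 = (16124 - 11258) + 57384530 = 4866 + 57384530 = 57389396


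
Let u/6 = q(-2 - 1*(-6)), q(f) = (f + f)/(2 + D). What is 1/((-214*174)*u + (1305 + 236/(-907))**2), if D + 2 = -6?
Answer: 822649/1645490458513 ≈ 4.9994e-7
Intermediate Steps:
D = -8 (D = -2 - 6 = -8)
q(f) = -f/3 (q(f) = (f + f)/(2 - 8) = (2*f)/(-6) = (2*f)*(-1/6) = -f/3)
u = -8 (u = 6*(-(-2 - 1*(-6))/3) = 6*(-(-2 + 6)/3) = 6*(-1/3*4) = 6*(-4/3) = -8)
1/((-214*174)*u + (1305 + 236/(-907))**2) = 1/(-214*174*(-8) + (1305 + 236/(-907))**2) = 1/(-37236*(-8) + (1305 + 236*(-1/907))**2) = 1/(297888 + (1305 - 236/907)**2) = 1/(297888 + (1183399/907)**2) = 1/(297888 + 1400433193201/822649) = 1/(1645490458513/822649) = 822649/1645490458513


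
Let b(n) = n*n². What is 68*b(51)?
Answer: 9020268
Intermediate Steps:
b(n) = n³
68*b(51) = 68*51³ = 68*132651 = 9020268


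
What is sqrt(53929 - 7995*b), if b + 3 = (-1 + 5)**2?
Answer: I*sqrt(50006) ≈ 223.62*I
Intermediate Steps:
b = 13 (b = -3 + (-1 + 5)**2 = -3 + 4**2 = -3 + 16 = 13)
sqrt(53929 - 7995*b) = sqrt(53929 - 7995*13) = sqrt(53929 - 103935) = sqrt(-50006) = I*sqrt(50006)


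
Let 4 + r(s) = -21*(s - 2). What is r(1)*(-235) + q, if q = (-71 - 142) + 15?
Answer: -4193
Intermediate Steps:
r(s) = 38 - 21*s (r(s) = -4 - 21*(s - 2) = -4 - 21*(-2 + s) = -4 + (42 - 21*s) = 38 - 21*s)
q = -198 (q = -213 + 15 = -198)
r(1)*(-235) + q = (38 - 21*1)*(-235) - 198 = (38 - 21)*(-235) - 198 = 17*(-235) - 198 = -3995 - 198 = -4193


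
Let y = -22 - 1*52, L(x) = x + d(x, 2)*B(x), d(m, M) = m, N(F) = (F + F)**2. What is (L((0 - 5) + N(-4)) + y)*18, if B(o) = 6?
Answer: 6102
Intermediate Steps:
N(F) = 4*F**2 (N(F) = (2*F)**2 = 4*F**2)
L(x) = 7*x (L(x) = x + x*6 = x + 6*x = 7*x)
y = -74 (y = -22 - 52 = -74)
(L((0 - 5) + N(-4)) + y)*18 = (7*((0 - 5) + 4*(-4)**2) - 74)*18 = (7*(-5 + 4*16) - 74)*18 = (7*(-5 + 64) - 74)*18 = (7*59 - 74)*18 = (413 - 74)*18 = 339*18 = 6102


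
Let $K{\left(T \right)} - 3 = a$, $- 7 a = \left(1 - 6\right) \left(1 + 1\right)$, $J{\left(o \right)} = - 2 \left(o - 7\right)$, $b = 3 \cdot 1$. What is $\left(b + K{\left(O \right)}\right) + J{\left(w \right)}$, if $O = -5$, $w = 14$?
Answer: $- \frac{46}{7} \approx -6.5714$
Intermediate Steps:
$b = 3$
$J{\left(o \right)} = 14 - 2 o$ ($J{\left(o \right)} = - 2 \left(-7 + o\right) = 14 - 2 o$)
$a = \frac{10}{7}$ ($a = - \frac{\left(1 - 6\right) \left(1 + 1\right)}{7} = - \frac{\left(-5\right) 2}{7} = \left(- \frac{1}{7}\right) \left(-10\right) = \frac{10}{7} \approx 1.4286$)
$K{\left(T \right)} = \frac{31}{7}$ ($K{\left(T \right)} = 3 + \frac{10}{7} = \frac{31}{7}$)
$\left(b + K{\left(O \right)}\right) + J{\left(w \right)} = \left(3 + \frac{31}{7}\right) + \left(14 - 28\right) = \frac{52}{7} + \left(14 - 28\right) = \frac{52}{7} - 14 = - \frac{46}{7}$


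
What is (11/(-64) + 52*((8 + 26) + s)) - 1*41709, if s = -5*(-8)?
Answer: -2423115/64 ≈ -37861.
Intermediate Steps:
s = 40
(11/(-64) + 52*((8 + 26) + s)) - 1*41709 = (11/(-64) + 52*((8 + 26) + 40)) - 1*41709 = (11*(-1/64) + 52*(34 + 40)) - 41709 = (-11/64 + 52*74) - 41709 = (-11/64 + 3848) - 41709 = 246261/64 - 41709 = -2423115/64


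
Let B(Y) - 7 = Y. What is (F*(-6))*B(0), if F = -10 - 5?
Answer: 630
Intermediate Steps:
B(Y) = 7 + Y
F = -15
(F*(-6))*B(0) = (-15*(-6))*(7 + 0) = 90*7 = 630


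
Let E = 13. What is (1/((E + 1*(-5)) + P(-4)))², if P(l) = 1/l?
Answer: 16/961 ≈ 0.016649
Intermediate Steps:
(1/((E + 1*(-5)) + P(-4)))² = (1/((13 + 1*(-5)) + 1/(-4)))² = (1/((13 - 5) - ¼))² = (1/(8 - ¼))² = (1/(31/4))² = (4/31)² = 16/961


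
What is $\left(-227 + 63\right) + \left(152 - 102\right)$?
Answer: $-114$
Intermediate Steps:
$\left(-227 + 63\right) + \left(152 - 102\right) = -164 + 50 = -114$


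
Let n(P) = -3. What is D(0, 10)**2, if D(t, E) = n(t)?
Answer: 9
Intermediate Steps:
D(t, E) = -3
D(0, 10)**2 = (-3)**2 = 9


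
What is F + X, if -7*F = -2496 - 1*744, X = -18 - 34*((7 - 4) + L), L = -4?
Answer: 3352/7 ≈ 478.86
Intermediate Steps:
X = 16 (X = -18 - 34*((7 - 4) - 4) = -18 - 34*(3 - 4) = -18 - 34*(-1) = -18 + 34 = 16)
F = 3240/7 (F = -(-2496 - 1*744)/7 = -(-2496 - 744)/7 = -⅐*(-3240) = 3240/7 ≈ 462.86)
F + X = 3240/7 + 16 = 3352/7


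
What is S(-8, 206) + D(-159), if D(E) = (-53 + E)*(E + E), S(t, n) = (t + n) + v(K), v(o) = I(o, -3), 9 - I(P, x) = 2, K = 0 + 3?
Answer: 67621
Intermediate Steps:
K = 3
I(P, x) = 7 (I(P, x) = 9 - 1*2 = 9 - 2 = 7)
v(o) = 7
S(t, n) = 7 + n + t (S(t, n) = (t + n) + 7 = (n + t) + 7 = 7 + n + t)
D(E) = 2*E*(-53 + E) (D(E) = (-53 + E)*(2*E) = 2*E*(-53 + E))
S(-8, 206) + D(-159) = (7 + 206 - 8) + 2*(-159)*(-53 - 159) = 205 + 2*(-159)*(-212) = 205 + 67416 = 67621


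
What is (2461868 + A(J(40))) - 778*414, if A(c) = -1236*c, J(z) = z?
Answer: 2090336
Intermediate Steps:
(2461868 + A(J(40))) - 778*414 = (2461868 - 1236*40) - 778*414 = (2461868 - 49440) - 322092 = 2412428 - 322092 = 2090336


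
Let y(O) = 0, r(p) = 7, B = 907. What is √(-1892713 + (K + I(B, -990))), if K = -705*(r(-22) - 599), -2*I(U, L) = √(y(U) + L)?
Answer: √(-5901412 - 6*I*√110)/2 ≈ 0.006476 - 1214.6*I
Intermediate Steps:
I(U, L) = -√L/2 (I(U, L) = -√(0 + L)/2 = -√L/2)
K = 417360 (K = -705*(7 - 599) = -705*(-592) = 417360)
√(-1892713 + (K + I(B, -990))) = √(-1892713 + (417360 - 3*I*√110/2)) = √(-1475353 - 3*I*√110/2)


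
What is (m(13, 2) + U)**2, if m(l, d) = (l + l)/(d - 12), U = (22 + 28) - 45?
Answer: 144/25 ≈ 5.7600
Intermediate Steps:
U = 5 (U = 50 - 45 = 5)
m(l, d) = 2*l/(-12 + d) (m(l, d) = (2*l)/(-12 + d) = 2*l/(-12 + d))
(m(13, 2) + U)**2 = (2*13/(-12 + 2) + 5)**2 = (2*13/(-10) + 5)**2 = (2*13*(-1/10) + 5)**2 = (-13/5 + 5)**2 = (12/5)**2 = 144/25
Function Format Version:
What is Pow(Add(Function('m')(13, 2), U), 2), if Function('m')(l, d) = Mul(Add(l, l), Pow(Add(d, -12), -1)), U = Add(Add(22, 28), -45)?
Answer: Rational(144, 25) ≈ 5.7600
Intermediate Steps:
U = 5 (U = Add(50, -45) = 5)
Function('m')(l, d) = Mul(2, l, Pow(Add(-12, d), -1)) (Function('m')(l, d) = Mul(Mul(2, l), Pow(Add(-12, d), -1)) = Mul(2, l, Pow(Add(-12, d), -1)))
Pow(Add(Function('m')(13, 2), U), 2) = Pow(Add(Mul(2, 13, Pow(Add(-12, 2), -1)), 5), 2) = Pow(Add(Mul(2, 13, Pow(-10, -1)), 5), 2) = Pow(Add(Mul(2, 13, Rational(-1, 10)), 5), 2) = Pow(Add(Rational(-13, 5), 5), 2) = Pow(Rational(12, 5), 2) = Rational(144, 25)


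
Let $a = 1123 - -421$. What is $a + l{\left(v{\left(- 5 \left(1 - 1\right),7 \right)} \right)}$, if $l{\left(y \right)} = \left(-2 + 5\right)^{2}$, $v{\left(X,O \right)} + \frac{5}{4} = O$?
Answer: $1553$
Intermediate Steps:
$v{\left(X,O \right)} = - \frac{5}{4} + O$
$a = 1544$ ($a = 1123 + 421 = 1544$)
$l{\left(y \right)} = 9$ ($l{\left(y \right)} = 3^{2} = 9$)
$a + l{\left(v{\left(- 5 \left(1 - 1\right),7 \right)} \right)} = 1544 + 9 = 1553$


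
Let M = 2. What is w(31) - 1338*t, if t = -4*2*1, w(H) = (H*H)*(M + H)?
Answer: 42417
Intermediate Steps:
w(H) = H²*(2 + H) (w(H) = (H*H)*(2 + H) = H²*(2 + H))
t = -8 (t = -8*1 = -8)
w(31) - 1338*t = 31²*(2 + 31) - 1338*(-8) = 961*33 + 10704 = 31713 + 10704 = 42417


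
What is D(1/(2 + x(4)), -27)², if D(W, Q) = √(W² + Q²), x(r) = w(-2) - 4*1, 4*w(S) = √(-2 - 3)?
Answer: (11664*√5 + 43027*I)/(16*√5 + 59*I) ≈ 729.2 + 0.12023*I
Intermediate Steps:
w(S) = I*√5/4 (w(S) = √(-2 - 3)/4 = √(-5)/4 = (I*√5)/4 = I*√5/4)
x(r) = -4 + I*√5/4 (x(r) = I*√5/4 - 4*1 = I*√5/4 - 4 = -4 + I*√5/4)
D(W, Q) = √(Q² + W²)
D(1/(2 + x(4)), -27)² = (√((-27)² + (1/(2 + (-4 + I*√5/4)))²))² = (√(729 + (1/(-2 + I*√5/4))²))² = (√(729 + (-2 + I*√5/4)⁻²))² = 729 + (-2 + I*√5/4)⁻²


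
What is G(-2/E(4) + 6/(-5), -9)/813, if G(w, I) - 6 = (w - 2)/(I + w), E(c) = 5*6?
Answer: 139/17886 ≈ 0.0077714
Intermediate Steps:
E(c) = 30
G(w, I) = 6 + (-2 + w)/(I + w) (G(w, I) = 6 + (w - 2)/(I + w) = 6 + (-2 + w)/(I + w))
G(-2/E(4) + 6/(-5), -9)/813 = ((-2 + 6*(-9) + 7*(-2/30 + 6/(-5)))/(-9 + (-2/30 + 6/(-5))))/813 = ((-2 - 54 + 7*(-2*1/30 + 6*(-1/5)))/(-9 + (-2*1/30 + 6*(-1/5))))*(1/813) = ((-2 - 54 + 7*(-1/15 - 6/5))/(-9 + (-1/15 - 6/5)))*(1/813) = ((-2 - 54 + 7*(-19/15))/(-9 - 19/15))*(1/813) = ((-2 - 54 - 133/15)/(-154/15))*(1/813) = -15/154*(-973/15)*(1/813) = (139/22)*(1/813) = 139/17886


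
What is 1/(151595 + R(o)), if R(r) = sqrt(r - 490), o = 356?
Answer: 151595/22981044159 - I*sqrt(134)/22981044159 ≈ 6.5965e-6 - 5.0371e-10*I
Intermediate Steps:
R(r) = sqrt(-490 + r)
1/(151595 + R(o)) = 1/(151595 + sqrt(-490 + 356)) = 1/(151595 + sqrt(-134)) = 1/(151595 + I*sqrt(134))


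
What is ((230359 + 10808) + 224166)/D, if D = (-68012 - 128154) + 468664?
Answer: 465333/272498 ≈ 1.7077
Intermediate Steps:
D = 272498 (D = -196166 + 468664 = 272498)
((230359 + 10808) + 224166)/D = ((230359 + 10808) + 224166)/272498 = (241167 + 224166)*(1/272498) = 465333*(1/272498) = 465333/272498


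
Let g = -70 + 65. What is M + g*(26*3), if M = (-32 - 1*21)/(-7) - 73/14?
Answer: -5427/14 ≈ -387.64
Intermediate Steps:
M = 33/14 (M = (-32 - 21)*(-⅐) - 73*1/14 = -53*(-⅐) - 73/14 = 53/7 - 73/14 = 33/14 ≈ 2.3571)
g = -5
M + g*(26*3) = 33/14 - 130*3 = 33/14 - 5*78 = 33/14 - 390 = -5427/14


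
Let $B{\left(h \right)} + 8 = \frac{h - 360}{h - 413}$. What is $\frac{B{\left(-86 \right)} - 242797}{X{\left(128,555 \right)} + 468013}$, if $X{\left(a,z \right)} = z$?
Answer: $- \frac{121159249}{233815432} \approx -0.51818$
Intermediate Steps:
$B{\left(h \right)} = -8 + \frac{-360 + h}{-413 + h}$ ($B{\left(h \right)} = -8 + \frac{h - 360}{h - 413} = -8 + \frac{-360 + h}{-413 + h}$)
$\frac{B{\left(-86 \right)} - 242797}{X{\left(128,555 \right)} + 468013} = \frac{\frac{2944 - -602}{-413 - 86} - 242797}{555 + 468013} = \frac{\frac{2944 + 602}{-499} - 242797}{468568} = \left(\left(- \frac{1}{499}\right) 3546 - 242797\right) \frac{1}{468568} = \left(- \frac{3546}{499} - 242797\right) \frac{1}{468568} = \left(- \frac{121159249}{499}\right) \frac{1}{468568} = - \frac{121159249}{233815432}$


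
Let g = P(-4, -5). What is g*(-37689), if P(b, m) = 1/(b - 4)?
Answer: 37689/8 ≈ 4711.1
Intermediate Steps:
P(b, m) = 1/(-4 + b)
g = -⅛ (g = 1/(-4 - 4) = 1/(-8) = -⅛ ≈ -0.12500)
g*(-37689) = -⅛*(-37689) = 37689/8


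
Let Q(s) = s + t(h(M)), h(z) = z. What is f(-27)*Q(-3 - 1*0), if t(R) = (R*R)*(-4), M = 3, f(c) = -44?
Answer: 1716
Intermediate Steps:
t(R) = -4*R**2 (t(R) = R**2*(-4) = -4*R**2)
Q(s) = -36 + s (Q(s) = s - 4*3**2 = s - 4*9 = s - 36 = -36 + s)
f(-27)*Q(-3 - 1*0) = -44*(-36 + (-3 - 1*0)) = -44*(-36 + (-3 + 0)) = -44*(-36 - 3) = -44*(-39) = 1716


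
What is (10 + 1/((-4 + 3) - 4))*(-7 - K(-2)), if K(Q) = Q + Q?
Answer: -147/5 ≈ -29.400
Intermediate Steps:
K(Q) = 2*Q
(10 + 1/((-4 + 3) - 4))*(-7 - K(-2)) = (10 + 1/((-4 + 3) - 4))*(-7 - 2*(-2)) = (10 + 1/(-1 - 4))*(-7 - 1*(-4)) = (10 + 1/(-5))*(-7 + 4) = (10 - ⅕)*(-3) = (49/5)*(-3) = -147/5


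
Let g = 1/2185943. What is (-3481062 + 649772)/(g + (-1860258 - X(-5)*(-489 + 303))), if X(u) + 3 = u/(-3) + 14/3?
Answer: 6189038556470/4065062668633 ≈ 1.5225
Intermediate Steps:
X(u) = 5/3 - u/3 (X(u) = -3 + (u/(-3) + 14/3) = -3 + (u*(-⅓) + 14*(⅓)) = -3 + (-u/3 + 14/3) = -3 + (14/3 - u/3) = 5/3 - u/3)
g = 1/2185943 ≈ 4.5747e-7
(-3481062 + 649772)/(g + (-1860258 - X(-5)*(-489 + 303))) = (-3481062 + 649772)/(1/2185943 + (-1860258 - (5/3 - ⅓*(-5))*(-489 + 303))) = -2831290/(1/2185943 + (-1860258 - (5/3 + 5/3)*(-186))) = -2831290/(1/2185943 + (-1860258 - 10*(-186)/3)) = -2831290/(1/2185943 + (-1860258 - 1*(-620))) = -2831290/(1/2185943 + (-1860258 + 620)) = -2831290/(1/2185943 - 1859638) = -2831290/(-4065062668633/2185943) = -2831290*(-2185943/4065062668633) = 6189038556470/4065062668633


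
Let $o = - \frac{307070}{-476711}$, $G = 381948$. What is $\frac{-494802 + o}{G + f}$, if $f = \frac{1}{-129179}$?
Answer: $- \frac{30470387168206208}{23520758987667301} \approx -1.2955$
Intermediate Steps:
$o = \frac{307070}{476711}$ ($o = \left(-307070\right) \left(- \frac{1}{476711}\right) = \frac{307070}{476711} \approx 0.64414$)
$f = - \frac{1}{129179} \approx -7.7412 \cdot 10^{-6}$
$\frac{-494802 + o}{G + f} = \frac{-494802 + \frac{307070}{476711}}{381948 - \frac{1}{129179}} = - \frac{235877249152}{476711 \cdot \frac{49339660691}{129179}} = \left(- \frac{235877249152}{476711}\right) \frac{129179}{49339660691} = - \frac{30470387168206208}{23520758987667301}$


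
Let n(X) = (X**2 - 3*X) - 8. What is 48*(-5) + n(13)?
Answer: -118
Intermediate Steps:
n(X) = -8 + X**2 - 3*X
48*(-5) + n(13) = 48*(-5) + (-8 + 13**2 - 3*13) = -240 + (-8 + 169 - 39) = -240 + 122 = -118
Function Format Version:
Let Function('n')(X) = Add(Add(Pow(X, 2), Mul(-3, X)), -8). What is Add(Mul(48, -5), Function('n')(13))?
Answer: -118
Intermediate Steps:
Function('n')(X) = Add(-8, Pow(X, 2), Mul(-3, X))
Add(Mul(48, -5), Function('n')(13)) = Add(Mul(48, -5), Add(-8, Pow(13, 2), Mul(-3, 13))) = Add(-240, Add(-8, 169, -39)) = Add(-240, 122) = -118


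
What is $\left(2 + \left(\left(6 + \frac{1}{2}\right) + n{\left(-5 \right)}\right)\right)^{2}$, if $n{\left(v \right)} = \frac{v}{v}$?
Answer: $\frac{361}{4} \approx 90.25$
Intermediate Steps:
$n{\left(v \right)} = 1$
$\left(2 + \left(\left(6 + \frac{1}{2}\right) + n{\left(-5 \right)}\right)\right)^{2} = \left(2 + \left(\left(6 + \frac{1}{2}\right) + 1\right)\right)^{2} = \left(2 + \left(\frac{13}{2} + 1\right)\right)^{2} = \left(2 + \frac{15}{2}\right)^{2} = \left(\frac{19}{2}\right)^{2} = \frac{361}{4}$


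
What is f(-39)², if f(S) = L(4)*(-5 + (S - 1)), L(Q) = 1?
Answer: 2025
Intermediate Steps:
f(S) = -6 + S (f(S) = 1*(-5 + (S - 1)) = 1*(-5 + (-1 + S)) = 1*(-6 + S) = -6 + S)
f(-39)² = (-6 - 39)² = (-45)² = 2025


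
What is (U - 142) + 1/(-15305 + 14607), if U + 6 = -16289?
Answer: -11473027/698 ≈ -16437.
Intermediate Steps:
U = -16295 (U = -6 - 16289 = -16295)
(U - 142) + 1/(-15305 + 14607) = (-16295 - 142) + 1/(-15305 + 14607) = -16437 + 1/(-698) = -16437 - 1/698 = -11473027/698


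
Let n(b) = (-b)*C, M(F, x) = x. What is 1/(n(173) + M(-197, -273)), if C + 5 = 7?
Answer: -1/619 ≈ -0.0016155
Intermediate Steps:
C = 2 (C = -5 + 7 = 2)
n(b) = -2*b (n(b) = -b*2 = -2*b)
1/(n(173) + M(-197, -273)) = 1/(-2*173 - 273) = 1/(-346 - 273) = 1/(-619) = -1/619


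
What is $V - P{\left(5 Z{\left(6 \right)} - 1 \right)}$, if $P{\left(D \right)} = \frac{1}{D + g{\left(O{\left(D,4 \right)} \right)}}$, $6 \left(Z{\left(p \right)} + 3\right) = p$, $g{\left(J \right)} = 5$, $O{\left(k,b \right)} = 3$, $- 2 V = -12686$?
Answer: $\frac{38059}{6} \approx 6343.2$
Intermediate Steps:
$V = 6343$ ($V = \left(- \frac{1}{2}\right) \left(-12686\right) = 6343$)
$Z{\left(p \right)} = -3 + \frac{p}{6}$
$P{\left(D \right)} = \frac{1}{5 + D}$ ($P{\left(D \right)} = \frac{1}{D + 5} = \frac{1}{5 + D}$)
$V - P{\left(5 Z{\left(6 \right)} - 1 \right)} = 6343 - \frac{1}{5 + \left(5 \left(-3 + \frac{1}{6} \cdot 6\right) - 1\right)} = 6343 - \frac{1}{5 + \left(5 \left(-3 + 1\right) - 1\right)} = 6343 - \frac{1}{5 + \left(5 \left(-2\right) - 1\right)} = 6343 - \frac{1}{5 - 11} = 6343 - \frac{1}{-6} = 6343 - - \frac{1}{6} = 6343 + \frac{1}{6} = \frac{38059}{6}$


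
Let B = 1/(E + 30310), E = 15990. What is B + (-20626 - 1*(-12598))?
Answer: -371696399/46300 ≈ -8028.0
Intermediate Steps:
B = 1/46300 (B = 1/(15990 + 30310) = 1/46300 ≈ 2.1598e-5)
B + (-20626 - 1*(-12598)) = 1/46300 + (-20626 - 1*(-12598)) = 1/46300 + (-20626 + 12598) = 1/46300 - 8028 = -371696399/46300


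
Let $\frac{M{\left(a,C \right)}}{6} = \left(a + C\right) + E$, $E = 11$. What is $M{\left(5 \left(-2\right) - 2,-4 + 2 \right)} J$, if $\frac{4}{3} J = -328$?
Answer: $4428$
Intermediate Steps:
$J = -246$ ($J = \frac{3}{4} \left(-328\right) = -246$)
$M{\left(a,C \right)} = 66 + 6 C + 6 a$ ($M{\left(a,C \right)} = 6 \left(\left(a + C\right) + 11\right) = 6 \left(\left(C + a\right) + 11\right) = 6 \left(11 + C + a\right) = 66 + 6 C + 6 a$)
$M{\left(5 \left(-2\right) - 2,-4 + 2 \right)} J = \left(66 + 6 \left(-4 + 2\right) + 6 \left(5 \left(-2\right) - 2\right)\right) \left(-246\right) = \left(66 + 6 \left(-2\right) + 6 \left(-10 - 2\right)\right) \left(-246\right) = \left(66 - 12 + 6 \left(-12\right)\right) \left(-246\right) = \left(66 - 12 - 72\right) \left(-246\right) = \left(-18\right) \left(-246\right) = 4428$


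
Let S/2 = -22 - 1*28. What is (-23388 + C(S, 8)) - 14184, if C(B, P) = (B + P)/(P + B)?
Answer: -37571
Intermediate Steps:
S = -100 (S = 2*(-22 - 1*28) = 2*(-22 - 28) = 2*(-50) = -100)
C(B, P) = 1 (C(B, P) = (B + P)/(B + P) = 1)
(-23388 + C(S, 8)) - 14184 = (-23388 + 1) - 14184 = -23387 - 14184 = -37571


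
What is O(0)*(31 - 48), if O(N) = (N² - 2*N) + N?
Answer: 0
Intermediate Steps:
O(N) = N² - N
O(0)*(31 - 48) = (0*(-1 + 0))*(31 - 48) = (0*(-1))*(-17) = 0*(-17) = 0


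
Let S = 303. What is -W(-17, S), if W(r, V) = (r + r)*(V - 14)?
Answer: 9826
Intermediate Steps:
W(r, V) = 2*r*(-14 + V) (W(r, V) = (2*r)*(-14 + V) = 2*r*(-14 + V))
-W(-17, S) = -2*(-17)*(-14 + 303) = -2*(-17)*289 = -1*(-9826) = 9826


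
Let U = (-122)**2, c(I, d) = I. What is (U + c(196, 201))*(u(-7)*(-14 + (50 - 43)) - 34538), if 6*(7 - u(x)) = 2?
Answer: -1564610320/3 ≈ -5.2154e+8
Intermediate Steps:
u(x) = 20/3 (u(x) = 7 - 1/6*2 = 7 - 1/3 = 20/3)
U = 14884
(U + c(196, 201))*(u(-7)*(-14 + (50 - 43)) - 34538) = (14884 + 196)*(20*(-14 + (50 - 43))/3 - 34538) = 15080*(20*(-14 + 7)/3 - 34538) = 15080*((20/3)*(-7) - 34538) = 15080*(-140/3 - 34538) = 15080*(-103754/3) = -1564610320/3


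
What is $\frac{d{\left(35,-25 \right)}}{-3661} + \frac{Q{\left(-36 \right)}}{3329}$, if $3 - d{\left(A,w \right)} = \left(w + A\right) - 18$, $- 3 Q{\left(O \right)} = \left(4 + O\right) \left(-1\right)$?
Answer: $- \frac{227009}{36562407} \approx -0.0062088$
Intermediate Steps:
$Q{\left(O \right)} = \frac{4}{3} + \frac{O}{3}$ ($Q{\left(O \right)} = - \frac{\left(4 + O\right) \left(-1\right)}{3} = - \frac{-4 - O}{3} = \frac{4}{3} + \frac{O}{3}$)
$d{\left(A,w \right)} = 21 - A - w$ ($d{\left(A,w \right)} = 3 - \left(\left(w + A\right) - 18\right) = 3 - \left(\left(A + w\right) - 18\right) = 3 - \left(-18 + A + w\right) = 21 - A - w$)
$\frac{d{\left(35,-25 \right)}}{-3661} + \frac{Q{\left(-36 \right)}}{3329} = \frac{21 - 35 - -25}{-3661} + \frac{\frac{4}{3} + \frac{1}{3} \left(-36\right)}{3329} = \left(21 - 35 + 25\right) \left(- \frac{1}{3661}\right) + \left(\frac{4}{3} - 12\right) \frac{1}{3329} = 11 \left(- \frac{1}{3661}\right) - \frac{32}{9987} = - \frac{11}{3661} - \frac{32}{9987} = - \frac{227009}{36562407}$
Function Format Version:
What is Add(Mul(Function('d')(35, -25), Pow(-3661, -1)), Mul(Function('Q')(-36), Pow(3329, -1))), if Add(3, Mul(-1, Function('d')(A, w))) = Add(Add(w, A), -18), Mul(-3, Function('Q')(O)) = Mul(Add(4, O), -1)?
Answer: Rational(-227009, 36562407) ≈ -0.0062088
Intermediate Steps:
Function('Q')(O) = Add(Rational(4, 3), Mul(Rational(1, 3), O)) (Function('Q')(O) = Mul(Rational(-1, 3), Mul(Add(4, O), -1)) = Mul(Rational(-1, 3), Add(-4, Mul(-1, O))) = Add(Rational(4, 3), Mul(Rational(1, 3), O)))
Function('d')(A, w) = Add(21, Mul(-1, A), Mul(-1, w)) (Function('d')(A, w) = Add(3, Mul(-1, Add(Add(w, A), -18))) = Add(3, Mul(-1, Add(Add(A, w), -18))) = Add(3, Mul(-1, Add(-18, A, w))) = Add(3, Add(18, Mul(-1, A), Mul(-1, w))) = Add(21, Mul(-1, A), Mul(-1, w)))
Add(Mul(Function('d')(35, -25), Pow(-3661, -1)), Mul(Function('Q')(-36), Pow(3329, -1))) = Add(Mul(Add(21, Mul(-1, 35), Mul(-1, -25)), Pow(-3661, -1)), Mul(Add(Rational(4, 3), Mul(Rational(1, 3), -36)), Pow(3329, -1))) = Add(Mul(Add(21, -35, 25), Rational(-1, 3661)), Mul(Add(Rational(4, 3), -12), Rational(1, 3329))) = Add(Mul(11, Rational(-1, 3661)), Mul(Rational(-32, 3), Rational(1, 3329))) = Add(Rational(-11, 3661), Rational(-32, 9987)) = Rational(-227009, 36562407)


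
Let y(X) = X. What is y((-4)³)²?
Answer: 4096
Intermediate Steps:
y((-4)³)² = ((-4)³)² = (-64)² = 4096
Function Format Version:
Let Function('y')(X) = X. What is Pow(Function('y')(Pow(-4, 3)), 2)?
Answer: 4096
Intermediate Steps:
Pow(Function('y')(Pow(-4, 3)), 2) = Pow(Pow(-4, 3), 2) = Pow(-64, 2) = 4096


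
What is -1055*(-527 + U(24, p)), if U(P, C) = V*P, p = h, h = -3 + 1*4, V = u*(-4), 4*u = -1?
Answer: 530665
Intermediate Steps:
u = -1/4 (u = (1/4)*(-1) = -1/4 ≈ -0.25000)
V = 1 (V = -1/4*(-4) = 1)
h = 1 (h = -3 + 4 = 1)
p = 1
U(P, C) = P (U(P, C) = 1*P = P)
-1055*(-527 + U(24, p)) = -1055*(-527 + 24) = -1055*(-503) = 530665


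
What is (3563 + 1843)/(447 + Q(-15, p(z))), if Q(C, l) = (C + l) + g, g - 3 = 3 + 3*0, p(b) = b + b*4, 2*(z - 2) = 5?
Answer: 3604/307 ≈ 11.739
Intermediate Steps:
z = 9/2 (z = 2 + (½)*5 = 2 + 5/2 = 9/2 ≈ 4.5000)
p(b) = 5*b (p(b) = b + 4*b = 5*b)
g = 6 (g = 3 + (3 + 3*0) = 3 + (3 + 0) = 3 + 3 = 6)
Q(C, l) = 6 + C + l (Q(C, l) = (C + l) + 6 = 6 + C + l)
(3563 + 1843)/(447 + Q(-15, p(z))) = (3563 + 1843)/(447 + (6 - 15 + 5*(9/2))) = 5406/(447 + (6 - 15 + 45/2)) = 5406/(447 + 27/2) = 5406/(921/2) = 5406*(2/921) = 3604/307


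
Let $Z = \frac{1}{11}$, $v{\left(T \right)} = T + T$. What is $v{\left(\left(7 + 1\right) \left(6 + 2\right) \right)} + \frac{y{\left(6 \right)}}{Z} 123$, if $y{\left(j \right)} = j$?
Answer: $8246$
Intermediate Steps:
$v{\left(T \right)} = 2 T$
$Z = \frac{1}{11} \approx 0.090909$
$v{\left(\left(7 + 1\right) \left(6 + 2\right) \right)} + \frac{y{\left(6 \right)}}{Z} 123 = 2 \left(7 + 1\right) \left(6 + 2\right) + 6 \frac{1}{\frac{1}{11}} \cdot 123 = 2 \cdot 8 \cdot 8 + 6 \cdot 11 \cdot 123 = 2 \cdot 64 + 66 \cdot 123 = 128 + 8118 = 8246$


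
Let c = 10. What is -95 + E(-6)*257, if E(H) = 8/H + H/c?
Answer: -8878/15 ≈ -591.87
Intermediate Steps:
E(H) = 8/H + H/10
-95 + E(-6)*257 = -95 + (8/(-6) + (⅒)*(-6))*257 = -95 + (8*(-⅙) - ⅗)*257 = -95 + (-4/3 - ⅗)*257 = -95 - 29/15*257 = -95 - 7453/15 = -8878/15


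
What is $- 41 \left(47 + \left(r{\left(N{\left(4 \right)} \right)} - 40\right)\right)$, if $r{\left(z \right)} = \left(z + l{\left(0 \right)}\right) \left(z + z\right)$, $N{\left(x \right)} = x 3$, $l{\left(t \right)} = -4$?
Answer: $-8159$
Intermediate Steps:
$N{\left(x \right)} = 3 x$
$r{\left(z \right)} = 2 z \left(-4 + z\right)$ ($r{\left(z \right)} = \left(z - 4\right) \left(z + z\right) = \left(-4 + z\right) 2 z = 2 z \left(-4 + z\right)$)
$- 41 \left(47 + \left(r{\left(N{\left(4 \right)} \right)} - 40\right)\right) = - 41 \left(47 - \left(40 - 2 \cdot 3 \cdot 4 \left(-4 + 3 \cdot 4\right)\right)\right) = - 41 \left(47 - \left(40 - 24 \left(-4 + 12\right)\right)\right) = - 41 \left(47 - \left(40 - 192\right)\right) = - 41 \left(47 + \left(192 - 40\right)\right) = - 41 \left(47 + 152\right) = \left(-41\right) 199 = -8159$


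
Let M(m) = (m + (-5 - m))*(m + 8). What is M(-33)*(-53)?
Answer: -6625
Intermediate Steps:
M(m) = -40 - 5*m (M(m) = -5*(8 + m) = -40 - 5*m)
M(-33)*(-53) = (-40 - 5*(-33))*(-53) = (-40 + 165)*(-53) = 125*(-53) = -6625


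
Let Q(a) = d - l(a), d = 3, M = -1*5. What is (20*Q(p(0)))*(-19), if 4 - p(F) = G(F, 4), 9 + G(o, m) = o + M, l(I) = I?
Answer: 5700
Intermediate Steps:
M = -5
G(o, m) = -14 + o (G(o, m) = -9 + (o - 5) = -9 + (-5 + o) = -14 + o)
p(F) = 18 - F (p(F) = 4 - (-14 + F) = 4 + (14 - F) = 18 - F)
Q(a) = 3 - a
(20*Q(p(0)))*(-19) = (20*(3 - (18 - 1*0)))*(-19) = (20*(3 - (18 + 0)))*(-19) = (20*(3 - 1*18))*(-19) = (20*(3 - 18))*(-19) = (20*(-15))*(-19) = -300*(-19) = 5700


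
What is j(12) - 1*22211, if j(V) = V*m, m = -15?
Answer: -22391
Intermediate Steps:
j(V) = -15*V (j(V) = V*(-15) = -15*V)
j(12) - 1*22211 = -15*12 - 1*22211 = -180 - 22211 = -22391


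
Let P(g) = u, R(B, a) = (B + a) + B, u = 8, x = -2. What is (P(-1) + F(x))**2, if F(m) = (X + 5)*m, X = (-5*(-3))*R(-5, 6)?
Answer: 13924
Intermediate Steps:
R(B, a) = a + 2*B
P(g) = 8
X = -60 (X = (-5*(-3))*(6 + 2*(-5)) = 15*(6 - 10) = 15*(-4) = -60)
F(m) = -55*m (F(m) = (-60 + 5)*m = -55*m)
(P(-1) + F(x))**2 = (8 - 55*(-2))**2 = (8 + 110)**2 = 118**2 = 13924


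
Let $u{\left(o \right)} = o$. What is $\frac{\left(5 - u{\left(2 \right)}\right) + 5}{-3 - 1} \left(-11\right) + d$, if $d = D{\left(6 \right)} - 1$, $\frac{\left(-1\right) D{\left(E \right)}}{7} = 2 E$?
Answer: $-63$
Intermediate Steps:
$D{\left(E \right)} = - 14 E$ ($D{\left(E \right)} = - 7 \cdot 2 E = - 14 E$)
$d = -85$ ($d = \left(-14\right) 6 - 1 = -84 - 1 = -85$)
$\frac{\left(5 - u{\left(2 \right)}\right) + 5}{-3 - 1} \left(-11\right) + d = \frac{\left(5 - 2\right) + 5}{-3 - 1} \left(-11\right) - 85 = \frac{\left(5 - 2\right) + 5}{-4} \left(-11\right) - 85 = \left(3 + 5\right) \left(- \frac{1}{4}\right) \left(-11\right) - 85 = 8 \left(- \frac{1}{4}\right) \left(-11\right) - 85 = \left(-2\right) \left(-11\right) - 85 = 22 - 85 = -63$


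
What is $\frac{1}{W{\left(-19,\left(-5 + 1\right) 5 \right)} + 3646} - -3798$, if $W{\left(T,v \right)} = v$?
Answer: $\frac{13771549}{3626} \approx 3798.0$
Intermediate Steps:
$\frac{1}{W{\left(-19,\left(-5 + 1\right) 5 \right)} + 3646} - -3798 = \frac{1}{\left(-5 + 1\right) 5 + 3646} - -3798 = \frac{1}{\left(-4\right) 5 + 3646} + 3798 = \frac{1}{-20 + 3646} + 3798 = \frac{1}{3626} + 3798 = \frac{13771549}{3626}$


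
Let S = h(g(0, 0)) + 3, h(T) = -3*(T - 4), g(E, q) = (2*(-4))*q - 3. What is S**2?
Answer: 576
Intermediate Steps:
g(E, q) = -3 - 8*q (g(E, q) = -8*q - 3 = -3 - 8*q)
h(T) = 12 - 3*T (h(T) = -3*(-4 + T) = 12 - 3*T)
S = 24 (S = (12 - 3*(-3 - 8*0)) + 3 = (12 - 3*(-3 + 0)) + 3 = (12 - 3*(-3)) + 3 = (12 + 9) + 3 = 21 + 3 = 24)
S**2 = 24**2 = 576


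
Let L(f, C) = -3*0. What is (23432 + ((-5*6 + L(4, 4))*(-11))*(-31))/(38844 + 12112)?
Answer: 6601/25478 ≈ 0.25909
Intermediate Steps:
L(f, C) = 0
(23432 + ((-5*6 + L(4, 4))*(-11))*(-31))/(38844 + 12112) = (23432 + ((-5*6 + 0)*(-11))*(-31))/(38844 + 12112) = (23432 + ((-30 + 0)*(-11))*(-31))/50956 = (23432 - 30*(-11)*(-31))*(1/50956) = (23432 + 330*(-31))*(1/50956) = (23432 - 10230)*(1/50956) = 13202*(1/50956) = 6601/25478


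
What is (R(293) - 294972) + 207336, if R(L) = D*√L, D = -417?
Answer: -87636 - 417*√293 ≈ -94774.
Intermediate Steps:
R(L) = -417*√L
(R(293) - 294972) + 207336 = (-417*√293 - 294972) + 207336 = (-294972 - 417*√293) + 207336 = -87636 - 417*√293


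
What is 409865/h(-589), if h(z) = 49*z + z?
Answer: -81973/5890 ≈ -13.917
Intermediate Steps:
h(z) = 50*z
409865/h(-589) = 409865/((50*(-589))) = 409865/(-29450) = 409865*(-1/29450) = -81973/5890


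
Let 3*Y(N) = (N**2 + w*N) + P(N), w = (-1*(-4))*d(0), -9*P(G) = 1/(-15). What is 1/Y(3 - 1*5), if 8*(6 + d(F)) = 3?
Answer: 405/6616 ≈ 0.061215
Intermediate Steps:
d(F) = -45/8 (d(F) = -6 + (1/8)*3 = -6 + 3/8 = -45/8)
P(G) = 1/135 (P(G) = -1/(9*(-15)) = -(-1)/(9*15) = -1/9*(-1/15) = 1/135)
w = -45/2 (w = -1*(-4)*(-45/8) = 4*(-45/8) = -45/2 ≈ -22.500)
Y(N) = 1/405 - 15*N/2 + N**2/3 (Y(N) = ((N**2 - 45*N/2) + 1/135)/3 = (1/135 + N**2 - 45*N/2)/3 = 1/405 - 15*N/2 + N**2/3)
1/Y(3 - 1*5) = 1/(1/405 - 15*(3 - 1*5)/2 + (3 - 1*5)**2/3) = 1/(1/405 - 15*(3 - 5)/2 + (3 - 5)**2/3) = 1/(1/405 - 15/2*(-2) + (1/3)*(-2)**2) = 1/(1/405 + 15 + (1/3)*4) = 1/(1/405 + 15 + 4/3) = 1/(6616/405) = 405/6616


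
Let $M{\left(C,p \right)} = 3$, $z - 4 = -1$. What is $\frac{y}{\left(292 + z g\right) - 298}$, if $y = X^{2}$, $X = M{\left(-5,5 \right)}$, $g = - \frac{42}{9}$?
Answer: $- \frac{9}{20} \approx -0.45$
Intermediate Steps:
$z = 3$ ($z = 4 - 1 = 3$)
$g = - \frac{14}{3}$ ($g = \left(-42\right) \frac{1}{9} = - \frac{14}{3} \approx -4.6667$)
$X = 3$
$y = 9$ ($y = 3^{2} = 9$)
$\frac{y}{\left(292 + z g\right) - 298} = \frac{9}{\left(292 + 3 \left(- \frac{14}{3}\right)\right) - 298} = \frac{9}{\left(292 - 14\right) - 298} = \frac{9}{278 - 298} = \frac{9}{-20} = 9 \left(- \frac{1}{20}\right) = - \frac{9}{20}$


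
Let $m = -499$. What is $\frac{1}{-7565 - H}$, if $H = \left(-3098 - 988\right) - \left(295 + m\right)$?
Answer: $- \frac{1}{3683} \approx -0.00027152$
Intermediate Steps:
$H = -3882$ ($H = \left(-3098 - 988\right) + \left(\left(5 + 15 \left(-20\right)\right) - -499\right) = -4086 + \left(\left(5 - 300\right) + 499\right) = -4086 + \left(-295 + 499\right) = -4086 + 204 = -3882$)
$\frac{1}{-7565 - H} = \frac{1}{-7565 - -3882} = \frac{1}{-7565 + 3882} = \frac{1}{-3683} = - \frac{1}{3683}$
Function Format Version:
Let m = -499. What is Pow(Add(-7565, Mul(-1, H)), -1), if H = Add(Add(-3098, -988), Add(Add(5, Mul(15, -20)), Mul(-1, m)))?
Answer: Rational(-1, 3683) ≈ -0.00027152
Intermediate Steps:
H = -3882 (H = Add(Add(-3098, -988), Add(Add(5, Mul(15, -20)), Mul(-1, -499))) = Add(-4086, Add(Add(5, -300), 499)) = Add(-4086, Add(-295, 499)) = Add(-4086, 204) = -3882)
Pow(Add(-7565, Mul(-1, H)), -1) = Pow(Add(-7565, Mul(-1, -3882)), -1) = Pow(Add(-7565, 3882), -1) = Pow(-3683, -1) = Rational(-1, 3683)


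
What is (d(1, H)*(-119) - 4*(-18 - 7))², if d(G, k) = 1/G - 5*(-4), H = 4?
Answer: 5755201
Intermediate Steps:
d(G, k) = 20 + 1/G (d(G, k) = 1/G + 20 = 20 + 1/G)
(d(1, H)*(-119) - 4*(-18 - 7))² = ((20 + 1/1)*(-119) - 4*(-18 - 7))² = ((20 + 1)*(-119) - 4*(-25))² = (21*(-119) + 100)² = (-2499 + 100)² = (-2399)² = 5755201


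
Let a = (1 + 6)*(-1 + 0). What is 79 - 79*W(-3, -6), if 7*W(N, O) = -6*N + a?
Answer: -316/7 ≈ -45.143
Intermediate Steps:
a = -7 (a = 7*(-1) = -7)
W(N, O) = -1 - 6*N/7 (W(N, O) = (-6*N - 7)/7 = (-7 - 6*N)/7 = -1 - 6*N/7)
79 - 79*W(-3, -6) = 79 - 79*(-1 - 6/7*(-3)) = 79 - 79*(-1 + 18/7) = 79 - 79*11/7 = 79 - 869/7 = -316/7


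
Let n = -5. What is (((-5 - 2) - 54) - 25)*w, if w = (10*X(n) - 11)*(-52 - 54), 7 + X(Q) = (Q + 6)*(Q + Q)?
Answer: -1649996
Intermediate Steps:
X(Q) = -7 + 2*Q*(6 + Q) (X(Q) = -7 + (Q + 6)*(Q + Q) = -7 + (6 + Q)*(2*Q) = -7 + 2*Q*(6 + Q))
w = 19186 (w = (10*(-7 + 2*(-5)**2 + 12*(-5)) - 11)*(-52 - 54) = (10*(-7 + 2*25 - 60) - 11)*(-106) = (10*(-7 + 50 - 60) - 11)*(-106) = (10*(-17) - 11)*(-106) = (-170 - 11)*(-106) = -181*(-106) = 19186)
(((-5 - 2) - 54) - 25)*w = (((-5 - 2) - 54) - 25)*19186 = ((-7 - 54) - 25)*19186 = (-61 - 25)*19186 = -86*19186 = -1649996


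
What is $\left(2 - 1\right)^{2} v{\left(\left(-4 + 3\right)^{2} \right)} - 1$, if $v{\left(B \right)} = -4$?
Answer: $-5$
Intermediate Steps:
$\left(2 - 1\right)^{2} v{\left(\left(-4 + 3\right)^{2} \right)} - 1 = \left(2 - 1\right)^{2} \left(-4\right) - 1 = 1^{2} \left(-4\right) - 1 = 1 \left(-4\right) - 1 = -4 - 1 = -5$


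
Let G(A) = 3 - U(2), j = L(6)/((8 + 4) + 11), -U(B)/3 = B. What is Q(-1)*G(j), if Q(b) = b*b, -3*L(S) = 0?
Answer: 9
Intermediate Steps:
L(S) = 0 (L(S) = -⅓*0 = 0)
U(B) = -3*B
Q(b) = b²
j = 0 (j = 0/((8 + 4) + 11) = 0/(12 + 11) = 0/23 = 0*(1/23) = 0)
G(A) = 9 (G(A) = 3 - (-3)*2 = 3 - 1*(-6) = 3 + 6 = 9)
Q(-1)*G(j) = (-1)²*9 = 1*9 = 9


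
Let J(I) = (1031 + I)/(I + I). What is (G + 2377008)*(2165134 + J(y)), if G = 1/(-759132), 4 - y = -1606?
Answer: 228731547839505575521/44443728 ≈ 5.1465e+12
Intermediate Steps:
y = 1610 (y = 4 - 1*(-1606) = 4 + 1606 = 1610)
J(I) = (1031 + I)/(2*I) (J(I) = (1031 + I)/((2*I)) = (1031 + I)*(1/(2*I)) = (1031 + I)/(2*I))
G = -1/759132 ≈ -1.3173e-6
(G + 2377008)*(2165134 + J(y)) = (-1/759132 + 2377008)*(2165134 + (1/2)*(1031 + 1610)/1610) = 1804462837055*(2165134 + (1/2)*(1/1610)*2641)/759132 = 1804462837055*(2165134 + 2641/3220)/759132 = (1804462837055/759132)*(6971734121/3220) = 228731547839505575521/44443728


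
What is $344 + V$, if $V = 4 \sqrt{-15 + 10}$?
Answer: $344 + 4 i \sqrt{5} \approx 344.0 + 8.9443 i$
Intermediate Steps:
$V = 4 i \sqrt{5}$ ($V = 4 \sqrt{-5} = 4 i \sqrt{5} \approx 8.9443 i$)
$344 + V = 344 + 4 i \sqrt{5}$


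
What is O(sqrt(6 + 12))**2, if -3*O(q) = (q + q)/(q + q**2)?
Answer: 76/2601 - 8*sqrt(2)/867 ≈ 0.016170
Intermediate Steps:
O(q) = -2*q/(3*(q + q**2)) (O(q) = -(q + q)/(3*(q + q**2)) = -2*q/(3*(q + q**2)))
O(sqrt(6 + 12))**2 = (-2/(3 + 3*sqrt(6 + 12)))**2 = (-2/(3 + 3*sqrt(18)))**2 = (-2/(3 + 3*(3*sqrt(2))))**2 = (-2/(3 + 9*sqrt(2)))**2 = 4/(3 + 9*sqrt(2))**2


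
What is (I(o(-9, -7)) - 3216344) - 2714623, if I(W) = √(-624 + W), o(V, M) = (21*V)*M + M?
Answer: -5930967 + 2*√173 ≈ -5.9309e+6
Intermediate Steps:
o(V, M) = M + 21*M*V (o(V, M) = 21*M*V + M = M + 21*M*V)
(I(o(-9, -7)) - 3216344) - 2714623 = (√(-624 - 7*(1 + 21*(-9))) - 3216344) - 2714623 = (√(-624 - 7*(1 - 189)) - 3216344) - 2714623 = (√(-624 - 7*(-188)) - 3216344) - 2714623 = (√(-624 + 1316) - 3216344) - 2714623 = (√692 - 3216344) - 2714623 = (2*√173 - 3216344) - 2714623 = (-3216344 + 2*√173) - 2714623 = -5930967 + 2*√173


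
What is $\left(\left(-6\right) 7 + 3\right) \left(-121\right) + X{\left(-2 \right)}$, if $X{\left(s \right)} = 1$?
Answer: $4720$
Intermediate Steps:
$\left(\left(-6\right) 7 + 3\right) \left(-121\right) + X{\left(-2 \right)} = \left(\left(-6\right) 7 + 3\right) \left(-121\right) + 1 = \left(-42 + 3\right) \left(-121\right) + 1 = \left(-39\right) \left(-121\right) + 1 = 4719 + 1 = 4720$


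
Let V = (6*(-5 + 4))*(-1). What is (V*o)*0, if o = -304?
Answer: 0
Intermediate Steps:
V = 6 (V = (6*(-1))*(-1) = -6*(-1) = 6)
(V*o)*0 = (6*(-304))*0 = -1824*0 = 0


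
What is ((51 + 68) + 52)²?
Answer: 29241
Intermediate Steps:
((51 + 68) + 52)² = (119 + 52)² = 171² = 29241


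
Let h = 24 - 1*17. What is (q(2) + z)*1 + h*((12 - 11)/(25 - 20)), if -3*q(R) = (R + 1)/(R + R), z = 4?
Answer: 103/20 ≈ 5.1500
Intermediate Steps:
q(R) = -(1 + R)/(6*R) (q(R) = -(R + 1)/(3*(R + R)) = -(1 + R)/(3*(2*R)) = -(1 + R)*1/(2*R)/3 = -(1 + R)/(6*R))
h = 7 (h = 24 - 17 = 7)
(q(2) + z)*1 + h*((12 - 11)/(25 - 20)) = ((1/6)*(-1 - 1*2)/2 + 4)*1 + 7*((12 - 11)/(25 - 20)) = ((1/6)*(1/2)*(-1 - 2) + 4)*1 + 7*(1/5) = ((1/6)*(1/2)*(-3) + 4)*1 + 7*(1*(1/5)) = (-1/4 + 4)*1 + 7*(1/5) = (15/4)*1 + 7/5 = 15/4 + 7/5 = 103/20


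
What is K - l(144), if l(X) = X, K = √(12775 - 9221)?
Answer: -144 + √3554 ≈ -84.385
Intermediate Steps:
K = √3554 ≈ 59.615
K - l(144) = √3554 - 1*144 = √3554 - 144 = -144 + √3554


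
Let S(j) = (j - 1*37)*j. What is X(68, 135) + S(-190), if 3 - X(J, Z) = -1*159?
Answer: 43292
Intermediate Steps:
S(j) = j*(-37 + j) (S(j) = (j - 37)*j = (-37 + j)*j = j*(-37 + j))
X(J, Z) = 162 (X(J, Z) = 3 - (-1)*159 = 3 - 1*(-159) = 3 + 159 = 162)
X(68, 135) + S(-190) = 162 - 190*(-37 - 190) = 162 - 190*(-227) = 162 + 43130 = 43292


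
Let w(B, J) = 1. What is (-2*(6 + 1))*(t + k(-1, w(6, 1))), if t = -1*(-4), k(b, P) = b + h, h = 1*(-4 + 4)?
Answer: -42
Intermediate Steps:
h = 0 (h = 1*0 = 0)
k(b, P) = b (k(b, P) = b + 0 = b)
t = 4
(-2*(6 + 1))*(t + k(-1, w(6, 1))) = (-2*(6 + 1))*(4 - 1) = -2*7*3 = -14*3 = -42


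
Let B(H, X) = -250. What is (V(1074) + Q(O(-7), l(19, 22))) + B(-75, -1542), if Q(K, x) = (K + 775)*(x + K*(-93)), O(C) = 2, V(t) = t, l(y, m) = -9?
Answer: -150691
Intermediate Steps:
Q(K, x) = (775 + K)*(x - 93*K)
(V(1074) + Q(O(-7), l(19, 22))) + B(-75, -1542) = (1074 + (-72075*2 - 93*2² + 775*(-9) + 2*(-9))) - 250 = (1074 + (-144150 - 93*4 - 6975 - 18)) - 250 = (1074 + (-144150 - 372 - 6975 - 18)) - 250 = (1074 - 151515) - 250 = -150441 - 250 = -150691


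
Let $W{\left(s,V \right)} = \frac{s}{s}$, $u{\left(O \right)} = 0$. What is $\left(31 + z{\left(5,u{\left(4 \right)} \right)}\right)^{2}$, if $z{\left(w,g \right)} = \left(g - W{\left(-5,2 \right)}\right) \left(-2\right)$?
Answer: $1089$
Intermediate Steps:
$W{\left(s,V \right)} = 1$
$z{\left(w,g \right)} = 2 - 2 g$ ($z{\left(w,g \right)} = \left(g - 1\right) \left(-2\right) = \left(-1 + g\right) \left(-2\right) = 2 - 2 g$)
$\left(31 + z{\left(5,u{\left(4 \right)} \right)}\right)^{2} = \left(31 + \left(2 - 0\right)\right)^{2} = \left(31 + \left(2 + 0\right)\right)^{2} = \left(31 + 2\right)^{2} = 33^{2} = 1089$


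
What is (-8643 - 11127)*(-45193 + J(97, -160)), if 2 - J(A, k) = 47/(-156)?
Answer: 23228922955/26 ≈ 8.9342e+8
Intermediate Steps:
J(A, k) = 359/156 (J(A, k) = 2 - 47/(-156) = 2 - 47*(-1)/156 = 2 - 1*(-47/156) = 2 + 47/156 = 359/156)
(-8643 - 11127)*(-45193 + J(97, -160)) = (-8643 - 11127)*(-45193 + 359/156) = -19770*(-7049749/156) = 23228922955/26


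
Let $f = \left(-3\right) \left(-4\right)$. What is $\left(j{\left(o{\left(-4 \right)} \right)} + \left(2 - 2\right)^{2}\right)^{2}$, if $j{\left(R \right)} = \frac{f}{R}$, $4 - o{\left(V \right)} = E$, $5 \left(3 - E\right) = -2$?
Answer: $400$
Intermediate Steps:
$f = 12$
$E = \frac{17}{5}$ ($E = 3 - - \frac{2}{5} = 3 + \frac{2}{5} = \frac{17}{5} \approx 3.4$)
$o{\left(V \right)} = \frac{3}{5}$ ($o{\left(V \right)} = 4 - \frac{17}{5} = \frac{3}{5}$)
$j{\left(R \right)} = \frac{12}{R}$
$\left(j{\left(o{\left(-4 \right)} \right)} + \left(2 - 2\right)^{2}\right)^{2} = \left(\frac{12}{\frac{3}{5}} + \left(2 - 2\right)^{2}\right)^{2} = \left(12 \cdot \frac{5}{3} + 0^{2}\right)^{2} = \left(20 + 0\right)^{2} = 20^{2} = 400$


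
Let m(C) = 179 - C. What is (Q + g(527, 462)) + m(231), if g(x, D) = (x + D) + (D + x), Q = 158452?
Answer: 160378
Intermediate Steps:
g(x, D) = 2*D + 2*x (g(x, D) = (D + x) + (D + x) = 2*D + 2*x)
(Q + g(527, 462)) + m(231) = (158452 + (2*462 + 2*527)) + (179 - 1*231) = (158452 + (924 + 1054)) + (179 - 231) = (158452 + 1978) - 52 = 160430 - 52 = 160378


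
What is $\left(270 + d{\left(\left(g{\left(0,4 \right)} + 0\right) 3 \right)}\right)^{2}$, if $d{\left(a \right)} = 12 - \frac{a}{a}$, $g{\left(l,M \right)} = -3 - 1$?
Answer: $78961$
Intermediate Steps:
$g{\left(l,M \right)} = -4$ ($g{\left(l,M \right)} = -3 - 1 = -4$)
$d{\left(a \right)} = 11$ ($d{\left(a \right)} = 12 - 1 = 11$)
$\left(270 + d{\left(\left(g{\left(0,4 \right)} + 0\right) 3 \right)}\right)^{2} = \left(270 + 11\right)^{2} = 281^{2} = 78961$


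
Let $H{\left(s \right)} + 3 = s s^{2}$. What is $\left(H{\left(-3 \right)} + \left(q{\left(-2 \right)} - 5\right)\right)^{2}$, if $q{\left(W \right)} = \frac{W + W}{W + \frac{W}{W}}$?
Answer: $961$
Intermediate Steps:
$q{\left(W \right)} = \frac{2 W}{1 + W}$ ($q{\left(W \right)} = \frac{2 W}{W + 1} = \frac{2 W}{1 + W}$)
$H{\left(s \right)} = -3 + s^{3}$ ($H{\left(s \right)} = -3 + s s^{2} = -3 + s^{3}$)
$\left(H{\left(-3 \right)} + \left(q{\left(-2 \right)} - 5\right)\right)^{2} = \left(\left(-3 + \left(-3\right)^{3}\right) - \left(5 + \frac{4}{1 - 2}\right)\right)^{2} = \left(\left(-3 - 27\right) - \left(5 + \frac{4}{-1}\right)\right)^{2} = \left(-30 - \left(5 + 4 \left(-1\right)\right)\right)^{2} = \left(-30 + \left(4 - 5\right)\right)^{2} = \left(-30 - 1\right)^{2} = \left(-31\right)^{2} = 961$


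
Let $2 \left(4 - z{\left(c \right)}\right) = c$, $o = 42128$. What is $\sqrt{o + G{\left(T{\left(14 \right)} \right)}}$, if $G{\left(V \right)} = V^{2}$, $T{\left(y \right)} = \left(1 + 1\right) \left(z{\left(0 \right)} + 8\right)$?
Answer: $4 \sqrt{2669} \approx 206.65$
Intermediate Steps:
$z{\left(c \right)} = 4 - \frac{c}{2}$
$T{\left(y \right)} = 24$ ($T{\left(y \right)} = \left(1 + 1\right) \left(\left(4 - 0\right) + 8\right) = 2 \left(\left(4 + 0\right) + 8\right) = 2 \left(4 + 8\right) = 2 \cdot 12 = 24$)
$\sqrt{o + G{\left(T{\left(14 \right)} \right)}} = \sqrt{42128 + 24^{2}} = \sqrt{42128 + 576} = \sqrt{42704} = 4 \sqrt{2669}$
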